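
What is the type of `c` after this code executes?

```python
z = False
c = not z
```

'not' always returns bool

bool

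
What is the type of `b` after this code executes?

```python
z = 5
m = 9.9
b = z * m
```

int * float returns float (5 * 9.9 = 49.5)

float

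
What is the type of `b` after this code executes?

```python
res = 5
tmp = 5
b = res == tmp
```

Equality comparison returns bool

bool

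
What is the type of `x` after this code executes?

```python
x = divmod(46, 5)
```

divmod() returns a tuple (quotient, remainder)

tuple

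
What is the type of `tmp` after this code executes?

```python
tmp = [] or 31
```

'or' returns first truthy value (31, which is int)

int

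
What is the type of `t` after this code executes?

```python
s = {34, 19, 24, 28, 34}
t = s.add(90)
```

set.add() returns None (mutates in place)

NoneType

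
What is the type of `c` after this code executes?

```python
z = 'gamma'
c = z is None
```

'is' comparison returns bool

bool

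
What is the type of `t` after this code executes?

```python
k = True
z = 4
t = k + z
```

bool + int returns int (True is 1, so 1 + 4 = 5)

int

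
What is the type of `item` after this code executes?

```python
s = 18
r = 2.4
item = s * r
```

int * float returns float (18 * 2.4 = 43.2)

float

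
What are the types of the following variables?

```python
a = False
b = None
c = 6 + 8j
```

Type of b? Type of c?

b is NoneType; c is complex

NoneType, complex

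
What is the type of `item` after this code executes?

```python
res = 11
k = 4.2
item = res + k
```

int + float returns float (11 + 4.2 = 15.2)

float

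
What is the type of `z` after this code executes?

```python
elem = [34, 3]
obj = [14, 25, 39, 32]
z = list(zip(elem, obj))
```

list(zip(...)) returns a list of tuples

list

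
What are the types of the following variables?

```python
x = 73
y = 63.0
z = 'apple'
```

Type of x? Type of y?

x is int; y is float

int, float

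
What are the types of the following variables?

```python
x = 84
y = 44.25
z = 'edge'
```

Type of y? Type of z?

y is float; z is str

float, str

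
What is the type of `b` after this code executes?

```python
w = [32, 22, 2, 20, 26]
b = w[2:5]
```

Slicing a list always returns a list

list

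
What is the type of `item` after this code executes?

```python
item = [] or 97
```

'or' returns first truthy value (97, which is int)

int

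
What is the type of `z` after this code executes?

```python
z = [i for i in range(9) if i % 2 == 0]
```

A list comprehension [...] produces a list

list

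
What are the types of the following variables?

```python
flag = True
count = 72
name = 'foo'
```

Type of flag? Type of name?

flag is bool; name is str

bool, str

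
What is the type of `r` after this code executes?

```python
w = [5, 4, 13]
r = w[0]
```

Indexing a list of ints returns int (w[0] = 5)

int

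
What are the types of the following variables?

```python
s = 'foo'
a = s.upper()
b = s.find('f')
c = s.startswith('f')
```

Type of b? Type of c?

str.find() returns int; str.startswith() returns bool

int, bool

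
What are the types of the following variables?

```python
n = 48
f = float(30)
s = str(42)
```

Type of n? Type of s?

n is int; s is str

int, str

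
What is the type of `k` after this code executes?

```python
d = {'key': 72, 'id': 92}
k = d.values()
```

.values() returns a dict_values view object

dict_values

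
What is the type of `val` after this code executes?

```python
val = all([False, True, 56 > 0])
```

all() returns bool

bool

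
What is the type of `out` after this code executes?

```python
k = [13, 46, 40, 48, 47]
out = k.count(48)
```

list.count() returns int

int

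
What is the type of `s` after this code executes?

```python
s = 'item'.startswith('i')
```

str.startswith() returns bool

bool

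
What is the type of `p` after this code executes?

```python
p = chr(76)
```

chr() returns str (single character)

str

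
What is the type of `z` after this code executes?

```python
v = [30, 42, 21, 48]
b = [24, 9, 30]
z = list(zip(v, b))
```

list(zip(...)) returns a list of tuples

list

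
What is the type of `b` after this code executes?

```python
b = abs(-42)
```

abs() of int returns int

int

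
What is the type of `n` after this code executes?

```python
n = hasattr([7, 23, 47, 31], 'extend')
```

hasattr() returns bool

bool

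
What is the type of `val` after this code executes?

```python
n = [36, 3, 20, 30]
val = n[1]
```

Indexing a list of ints returns int (n[1] = 3)

int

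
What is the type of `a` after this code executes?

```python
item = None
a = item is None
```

'is' comparison returns bool

bool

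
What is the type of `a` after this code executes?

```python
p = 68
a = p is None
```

'is' comparison returns bool

bool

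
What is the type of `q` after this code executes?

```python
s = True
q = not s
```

'not' always returns bool

bool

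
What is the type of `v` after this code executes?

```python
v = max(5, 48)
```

max() of ints returns int

int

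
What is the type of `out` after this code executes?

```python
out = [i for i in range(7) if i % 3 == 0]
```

A list comprehension [...] produces a list

list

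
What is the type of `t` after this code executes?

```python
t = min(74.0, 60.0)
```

min() of floats returns float

float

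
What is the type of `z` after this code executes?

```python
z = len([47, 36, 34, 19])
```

len() always returns int

int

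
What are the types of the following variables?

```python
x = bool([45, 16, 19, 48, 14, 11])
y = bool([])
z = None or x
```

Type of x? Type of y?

bool() returns bool; bool() returns bool

bool, bool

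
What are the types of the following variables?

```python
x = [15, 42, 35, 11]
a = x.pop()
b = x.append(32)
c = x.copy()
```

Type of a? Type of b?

list.pop() returns the element (int); list.append() returns None

int, NoneType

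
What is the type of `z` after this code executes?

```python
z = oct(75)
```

oct() returns str representation

str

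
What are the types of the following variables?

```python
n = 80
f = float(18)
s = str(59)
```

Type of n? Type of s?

n is int; s is str

int, str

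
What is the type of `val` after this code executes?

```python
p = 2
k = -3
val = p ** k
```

int ** negative int returns float

float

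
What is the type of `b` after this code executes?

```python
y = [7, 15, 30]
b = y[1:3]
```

Slicing a list always returns a list

list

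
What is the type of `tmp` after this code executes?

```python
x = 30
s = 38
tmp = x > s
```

Comparison operators return bool

bool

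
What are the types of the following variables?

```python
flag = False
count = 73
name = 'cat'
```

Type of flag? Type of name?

flag is bool; name is str

bool, str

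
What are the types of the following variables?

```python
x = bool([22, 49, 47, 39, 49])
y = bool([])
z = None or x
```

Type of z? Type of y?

None or <bool> returns the bool; bool() returns bool

bool, bool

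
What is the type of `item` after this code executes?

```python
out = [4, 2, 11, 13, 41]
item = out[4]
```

Indexing a list of ints returns int (out[4] = 41)

int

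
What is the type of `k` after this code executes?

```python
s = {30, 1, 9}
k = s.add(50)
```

set.add() returns None (mutates in place)

NoneType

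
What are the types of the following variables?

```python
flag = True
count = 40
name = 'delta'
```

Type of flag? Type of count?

flag is bool; count is int

bool, int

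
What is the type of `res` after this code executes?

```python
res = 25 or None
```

'or' returns first truthy value (25, int)

int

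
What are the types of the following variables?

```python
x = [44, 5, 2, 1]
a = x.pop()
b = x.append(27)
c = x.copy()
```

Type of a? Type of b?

list.pop() returns the element (int); list.append() returns None

int, NoneType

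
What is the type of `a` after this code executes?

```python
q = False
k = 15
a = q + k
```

bool + int returns int (False is 0, so 0 + 15 = 15)

int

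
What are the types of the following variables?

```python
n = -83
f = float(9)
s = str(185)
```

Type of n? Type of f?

n is int; f is float

int, float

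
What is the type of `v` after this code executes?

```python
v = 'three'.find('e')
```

str.find() returns int (index, or -1)

int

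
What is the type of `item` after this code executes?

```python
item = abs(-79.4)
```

abs() of float returns float

float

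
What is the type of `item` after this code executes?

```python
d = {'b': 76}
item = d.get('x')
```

dict.get() returns None when key 'x' is not found and no default given

NoneType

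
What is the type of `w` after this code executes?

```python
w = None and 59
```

'and' returns first falsy value (None)

NoneType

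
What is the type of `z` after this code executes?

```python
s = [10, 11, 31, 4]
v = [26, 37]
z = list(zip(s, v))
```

list(zip(...)) returns a list of tuples

list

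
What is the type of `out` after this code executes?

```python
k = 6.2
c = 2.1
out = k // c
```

float // float returns float (floor division preserves float type)

float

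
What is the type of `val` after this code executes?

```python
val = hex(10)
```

hex() returns str representation

str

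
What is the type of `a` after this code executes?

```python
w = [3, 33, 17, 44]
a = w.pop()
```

list.pop() returns the popped element (int here)

int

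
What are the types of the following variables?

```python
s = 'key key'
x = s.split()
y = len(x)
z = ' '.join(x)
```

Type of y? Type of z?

len() returns int; str.join() returns str

int, str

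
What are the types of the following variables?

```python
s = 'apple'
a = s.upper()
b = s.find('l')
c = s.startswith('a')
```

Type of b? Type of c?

str.find() returns int; str.startswith() returns bool

int, bool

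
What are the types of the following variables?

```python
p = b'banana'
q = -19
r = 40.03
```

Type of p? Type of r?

p is bytes; r is float

bytes, float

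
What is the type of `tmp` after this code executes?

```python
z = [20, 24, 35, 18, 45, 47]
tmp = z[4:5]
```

Slicing a list always returns a list

list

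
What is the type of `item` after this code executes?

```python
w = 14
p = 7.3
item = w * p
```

int * float returns float (14 * 7.3 = 102.2)

float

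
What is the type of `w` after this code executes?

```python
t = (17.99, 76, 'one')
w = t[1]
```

Index 1 of tuple is 76 which is int

int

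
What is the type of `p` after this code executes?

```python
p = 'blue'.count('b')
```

str.count() returns int

int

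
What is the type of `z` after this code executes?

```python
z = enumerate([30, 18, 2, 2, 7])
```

enumerate() returns an enumerate iterator object

enumerate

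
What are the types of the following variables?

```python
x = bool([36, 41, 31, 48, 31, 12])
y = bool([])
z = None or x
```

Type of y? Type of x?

bool() returns bool; bool() returns bool

bool, bool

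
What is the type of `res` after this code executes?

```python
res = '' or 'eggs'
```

'or' returns first truthy value ('eggs', which is str)

str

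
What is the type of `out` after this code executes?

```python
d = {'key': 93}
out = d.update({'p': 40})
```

dict.update() returns None

NoneType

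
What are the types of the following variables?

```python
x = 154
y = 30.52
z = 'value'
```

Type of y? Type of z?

y is float; z is str

float, str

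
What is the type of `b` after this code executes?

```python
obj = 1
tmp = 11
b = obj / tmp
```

int / int always returns float in Python 3 (1 / 11 = 0.0909091)

float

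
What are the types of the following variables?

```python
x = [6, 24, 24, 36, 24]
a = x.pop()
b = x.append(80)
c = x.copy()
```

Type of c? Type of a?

list.copy() returns list; list.pop() returns the element (int)

list, int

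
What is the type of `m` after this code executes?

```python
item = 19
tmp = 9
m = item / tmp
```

int / int always returns float in Python 3 (19 / 9 = 2.11111)

float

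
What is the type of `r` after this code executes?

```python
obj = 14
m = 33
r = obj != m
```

Comparison operators return bool

bool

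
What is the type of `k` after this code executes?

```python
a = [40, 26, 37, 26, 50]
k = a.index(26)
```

list.index() returns int

int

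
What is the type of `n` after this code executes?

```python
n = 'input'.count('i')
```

str.count() returns int

int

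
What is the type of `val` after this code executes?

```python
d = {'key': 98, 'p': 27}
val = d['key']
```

Accessing dict[str, int] with key 'key' returns int value 98

int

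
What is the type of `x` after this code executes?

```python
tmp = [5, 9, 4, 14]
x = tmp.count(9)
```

list.count() returns int

int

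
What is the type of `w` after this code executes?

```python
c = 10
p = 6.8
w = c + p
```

int + float returns float (10 + 6.8 = 16.8)

float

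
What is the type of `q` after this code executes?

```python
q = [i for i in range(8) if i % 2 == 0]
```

A list comprehension [...] produces a list

list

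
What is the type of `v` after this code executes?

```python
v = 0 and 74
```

'and' returns the first falsy value (0, which is int)

int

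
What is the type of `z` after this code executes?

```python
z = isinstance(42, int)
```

isinstance() returns bool

bool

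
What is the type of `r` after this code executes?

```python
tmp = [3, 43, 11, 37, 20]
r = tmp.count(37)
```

list.count() returns int

int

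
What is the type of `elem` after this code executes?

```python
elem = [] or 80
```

'or' returns first truthy value (80, which is int)

int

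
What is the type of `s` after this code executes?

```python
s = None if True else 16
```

Ternary: condition is True, if branch (None) taken → NoneType

NoneType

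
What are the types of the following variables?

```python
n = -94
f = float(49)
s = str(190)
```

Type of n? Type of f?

n is int; f is float

int, float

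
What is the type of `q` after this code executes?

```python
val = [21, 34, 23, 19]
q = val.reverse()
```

list.reverse() returns None

NoneType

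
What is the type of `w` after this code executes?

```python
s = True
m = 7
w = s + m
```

bool + int returns int (True is 1, so 1 + 7 = 8)

int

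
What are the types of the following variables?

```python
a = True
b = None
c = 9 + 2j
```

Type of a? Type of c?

a is bool; c is complex

bool, complex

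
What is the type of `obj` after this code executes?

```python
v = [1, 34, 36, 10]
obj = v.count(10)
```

list.count() returns int

int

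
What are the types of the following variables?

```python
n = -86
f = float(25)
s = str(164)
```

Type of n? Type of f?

n is int; f is float

int, float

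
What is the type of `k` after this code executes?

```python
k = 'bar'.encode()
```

str.encode() returns bytes

bytes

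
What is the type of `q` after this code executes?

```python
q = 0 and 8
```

'and' returns the first falsy value (0, which is int)

int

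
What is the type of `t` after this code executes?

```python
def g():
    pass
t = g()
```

A function with no return statement returns None

NoneType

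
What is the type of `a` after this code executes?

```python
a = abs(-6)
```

abs() of int returns int

int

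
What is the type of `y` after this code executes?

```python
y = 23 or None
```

'or' returns first truthy value (23, int)

int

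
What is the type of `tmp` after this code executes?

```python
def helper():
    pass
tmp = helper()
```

A function with no return statement returns None

NoneType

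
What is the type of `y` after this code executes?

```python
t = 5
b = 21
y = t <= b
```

Comparison operators return bool

bool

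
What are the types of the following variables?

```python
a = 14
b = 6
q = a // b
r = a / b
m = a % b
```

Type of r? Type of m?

int / int returns float; int % int returns int

float, int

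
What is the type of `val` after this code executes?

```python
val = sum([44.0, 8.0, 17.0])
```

sum() of floats returns float

float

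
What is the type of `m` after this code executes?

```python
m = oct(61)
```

oct() returns str representation

str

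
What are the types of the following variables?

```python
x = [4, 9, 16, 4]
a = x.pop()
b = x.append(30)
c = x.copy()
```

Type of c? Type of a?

list.copy() returns list; list.pop() returns the element (int)

list, int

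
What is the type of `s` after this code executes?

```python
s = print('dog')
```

print() returns None

NoneType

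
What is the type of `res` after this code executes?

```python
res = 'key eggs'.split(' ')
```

str.split() returns list

list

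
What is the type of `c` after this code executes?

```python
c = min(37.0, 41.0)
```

min() of floats returns float

float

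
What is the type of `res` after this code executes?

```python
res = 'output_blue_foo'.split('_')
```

str.split() returns list

list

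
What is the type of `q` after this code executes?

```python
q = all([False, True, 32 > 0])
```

all() returns bool

bool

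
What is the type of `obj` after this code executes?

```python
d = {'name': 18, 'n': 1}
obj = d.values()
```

.values() returns a dict_values view object

dict_values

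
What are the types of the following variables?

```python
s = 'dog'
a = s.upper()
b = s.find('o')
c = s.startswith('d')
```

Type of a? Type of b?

str.upper() returns str; str.find() returns int

str, int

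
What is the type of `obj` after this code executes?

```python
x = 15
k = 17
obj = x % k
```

int % int returns int (15 % 17 = 15)

int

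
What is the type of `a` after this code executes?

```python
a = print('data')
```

print() returns None

NoneType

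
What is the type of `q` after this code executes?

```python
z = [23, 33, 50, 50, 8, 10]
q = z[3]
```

Indexing a list of ints returns int (z[3] = 50)

int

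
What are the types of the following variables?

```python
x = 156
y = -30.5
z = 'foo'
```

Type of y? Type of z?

y is float; z is str

float, str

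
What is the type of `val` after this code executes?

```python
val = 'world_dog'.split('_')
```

str.split() returns list

list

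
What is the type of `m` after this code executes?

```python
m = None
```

None has type NoneType

NoneType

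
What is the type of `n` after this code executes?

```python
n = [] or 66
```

'or' returns first truthy value (66, which is int)

int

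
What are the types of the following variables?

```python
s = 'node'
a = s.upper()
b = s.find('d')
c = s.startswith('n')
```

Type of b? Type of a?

str.find() returns int; str.upper() returns str

int, str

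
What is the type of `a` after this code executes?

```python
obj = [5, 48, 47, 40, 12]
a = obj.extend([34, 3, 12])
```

list.extend() returns None

NoneType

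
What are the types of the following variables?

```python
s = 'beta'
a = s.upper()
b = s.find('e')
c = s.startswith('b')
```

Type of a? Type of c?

str.upper() returns str; str.startswith() returns bool

str, bool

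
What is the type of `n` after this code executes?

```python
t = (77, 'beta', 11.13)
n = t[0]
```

Index 0 of tuple is 77 which is int

int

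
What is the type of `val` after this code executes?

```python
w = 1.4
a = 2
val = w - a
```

float - int returns float (1.4 - 2 = -0.6)

float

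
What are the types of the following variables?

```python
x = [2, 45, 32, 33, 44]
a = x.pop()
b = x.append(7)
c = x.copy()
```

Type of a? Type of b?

list.pop() returns the element (int); list.append() returns None

int, NoneType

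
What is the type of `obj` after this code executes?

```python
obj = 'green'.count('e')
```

str.count() returns int

int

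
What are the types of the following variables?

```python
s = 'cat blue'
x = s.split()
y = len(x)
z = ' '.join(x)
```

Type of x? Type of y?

str.split() returns list; len() returns int

list, int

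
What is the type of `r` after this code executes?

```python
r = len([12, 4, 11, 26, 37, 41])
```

len() always returns int

int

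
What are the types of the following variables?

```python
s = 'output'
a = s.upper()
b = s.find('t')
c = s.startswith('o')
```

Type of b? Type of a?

str.find() returns int; str.upper() returns str

int, str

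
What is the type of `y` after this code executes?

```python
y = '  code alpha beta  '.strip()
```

str.strip() returns str

str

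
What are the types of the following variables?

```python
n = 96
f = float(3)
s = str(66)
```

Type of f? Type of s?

f is float; s is str

float, str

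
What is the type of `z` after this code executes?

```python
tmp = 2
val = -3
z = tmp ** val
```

int ** negative int returns float

float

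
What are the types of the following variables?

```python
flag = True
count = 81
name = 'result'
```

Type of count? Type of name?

count is int; name is str

int, str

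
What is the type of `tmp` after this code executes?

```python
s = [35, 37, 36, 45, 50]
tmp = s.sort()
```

list.sort() returns None (sorts in place)

NoneType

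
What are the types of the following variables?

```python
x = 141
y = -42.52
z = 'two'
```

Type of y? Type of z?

y is float; z is str

float, str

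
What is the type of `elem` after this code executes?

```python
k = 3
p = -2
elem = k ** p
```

int ** negative int returns float

float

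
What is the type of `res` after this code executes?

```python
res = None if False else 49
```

Ternary: condition is False, else branch (49) taken → int

int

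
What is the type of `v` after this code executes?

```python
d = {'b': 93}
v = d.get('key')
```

dict.get() returns None when key 'key' is not found and no default given

NoneType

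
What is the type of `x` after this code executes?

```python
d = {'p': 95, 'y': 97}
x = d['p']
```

Accessing dict[str, int] with key 'p' returns int value 95

int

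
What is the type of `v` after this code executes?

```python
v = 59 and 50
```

'and' returns the last value when all truthy (50, which is int)

int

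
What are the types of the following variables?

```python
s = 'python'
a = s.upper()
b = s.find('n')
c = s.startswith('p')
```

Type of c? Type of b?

str.startswith() returns bool; str.find() returns int

bool, int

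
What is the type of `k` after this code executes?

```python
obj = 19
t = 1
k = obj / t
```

int / int always returns float in Python 3 (19 / 1 = 19)

float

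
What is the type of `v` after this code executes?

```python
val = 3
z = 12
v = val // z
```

int // int returns int (3 // 12 = 0)

int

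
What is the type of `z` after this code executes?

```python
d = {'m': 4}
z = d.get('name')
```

dict.get() returns None when key 'name' is not found and no default given

NoneType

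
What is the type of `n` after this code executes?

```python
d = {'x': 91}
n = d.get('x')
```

dict.get() returns the value (int) when key is found

int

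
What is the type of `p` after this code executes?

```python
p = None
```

None has type NoneType

NoneType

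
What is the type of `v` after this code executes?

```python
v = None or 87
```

'or' with None returns the other value (87, int)

int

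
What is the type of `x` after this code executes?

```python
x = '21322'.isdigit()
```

str.isdigit() returns bool

bool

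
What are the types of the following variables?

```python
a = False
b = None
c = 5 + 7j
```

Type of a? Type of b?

a is bool; b is NoneType

bool, NoneType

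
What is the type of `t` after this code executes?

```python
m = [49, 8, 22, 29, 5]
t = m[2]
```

Indexing a list of ints returns int (m[2] = 22)

int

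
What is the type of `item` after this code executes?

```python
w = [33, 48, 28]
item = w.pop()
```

list.pop() returns the popped element (int here)

int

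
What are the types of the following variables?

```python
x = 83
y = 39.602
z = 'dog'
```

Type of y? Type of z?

y is float; z is str

float, str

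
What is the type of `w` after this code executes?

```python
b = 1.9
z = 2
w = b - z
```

float - int returns float (1.9 - 2 = -0.1)

float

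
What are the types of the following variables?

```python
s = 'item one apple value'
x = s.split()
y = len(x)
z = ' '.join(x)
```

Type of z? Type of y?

str.join() returns str; len() returns int

str, int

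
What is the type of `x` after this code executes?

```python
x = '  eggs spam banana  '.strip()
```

str.strip() returns str

str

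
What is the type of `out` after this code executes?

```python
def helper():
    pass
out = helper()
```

A function with no return statement returns None

NoneType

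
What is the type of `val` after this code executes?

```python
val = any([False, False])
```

any() returns bool

bool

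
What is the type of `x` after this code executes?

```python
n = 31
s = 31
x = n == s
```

Equality comparison returns bool

bool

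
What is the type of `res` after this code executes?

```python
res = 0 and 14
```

'and' returns the first falsy value (0, which is int)

int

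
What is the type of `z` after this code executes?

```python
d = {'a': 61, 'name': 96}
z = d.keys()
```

.keys() returns a dict_keys view object

dict_keys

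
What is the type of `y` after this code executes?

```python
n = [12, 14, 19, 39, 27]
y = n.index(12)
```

list.index() returns int

int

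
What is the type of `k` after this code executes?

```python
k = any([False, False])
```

any() returns bool

bool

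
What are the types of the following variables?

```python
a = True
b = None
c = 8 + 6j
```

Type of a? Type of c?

a is bool; c is complex

bool, complex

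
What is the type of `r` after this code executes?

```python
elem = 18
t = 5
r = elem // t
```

int // int returns int (18 // 5 = 3)

int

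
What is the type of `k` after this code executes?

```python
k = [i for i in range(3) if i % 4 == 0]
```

A list comprehension [...] produces a list

list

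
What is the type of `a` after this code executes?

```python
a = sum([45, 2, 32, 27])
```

sum() of ints returns int

int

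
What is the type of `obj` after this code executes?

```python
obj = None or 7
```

'or' with None returns the other value (7, int)

int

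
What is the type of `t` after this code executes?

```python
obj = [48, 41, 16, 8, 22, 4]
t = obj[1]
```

Indexing a list of ints returns int (obj[1] = 41)

int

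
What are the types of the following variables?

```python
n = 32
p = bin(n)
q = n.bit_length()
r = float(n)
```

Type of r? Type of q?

float() returns float; int.bit_length() returns int

float, int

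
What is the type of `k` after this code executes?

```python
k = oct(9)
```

oct() returns str representation

str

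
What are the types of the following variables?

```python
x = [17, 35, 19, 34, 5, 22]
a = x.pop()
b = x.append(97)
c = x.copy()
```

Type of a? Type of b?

list.pop() returns the element (int); list.append() returns None

int, NoneType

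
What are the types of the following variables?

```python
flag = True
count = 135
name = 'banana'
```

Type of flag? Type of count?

flag is bool; count is int

bool, int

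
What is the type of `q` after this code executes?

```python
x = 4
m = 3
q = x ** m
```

int ** positive int returns int (4 ** 3 = 64)

int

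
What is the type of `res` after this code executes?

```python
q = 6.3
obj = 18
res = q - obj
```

float - int returns float (6.3 - 18 = -11.7)

float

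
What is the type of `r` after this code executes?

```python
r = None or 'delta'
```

'or' with None returns the other value ('delta', str)

str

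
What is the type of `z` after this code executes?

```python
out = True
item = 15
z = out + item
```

bool + int returns int (True is 1, so 1 + 15 = 16)

int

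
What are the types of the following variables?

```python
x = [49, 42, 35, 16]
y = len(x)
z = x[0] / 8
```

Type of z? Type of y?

int / int returns float; len() returns int

float, int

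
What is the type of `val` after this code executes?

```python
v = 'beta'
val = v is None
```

'is' comparison returns bool

bool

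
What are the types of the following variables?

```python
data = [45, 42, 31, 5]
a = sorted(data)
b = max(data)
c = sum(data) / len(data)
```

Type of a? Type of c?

sorted() returns list; int / int returns float

list, float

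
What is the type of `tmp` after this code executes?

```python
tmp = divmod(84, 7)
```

divmod() returns a tuple (quotient, remainder)

tuple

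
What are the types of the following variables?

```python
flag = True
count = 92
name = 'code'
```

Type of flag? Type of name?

flag is bool; name is str

bool, str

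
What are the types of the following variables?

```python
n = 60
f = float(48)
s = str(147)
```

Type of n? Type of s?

n is int; s is str

int, str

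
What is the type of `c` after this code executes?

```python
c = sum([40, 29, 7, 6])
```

sum() of ints returns int

int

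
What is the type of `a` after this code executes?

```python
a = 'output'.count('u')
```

str.count() returns int

int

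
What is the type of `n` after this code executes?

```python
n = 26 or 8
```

'or' returns the first truthy value (26, which is int)

int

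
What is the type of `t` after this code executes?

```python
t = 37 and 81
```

'and' returns the last value when all truthy (81, which is int)

int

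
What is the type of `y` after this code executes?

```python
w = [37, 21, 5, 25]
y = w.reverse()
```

list.reverse() returns None

NoneType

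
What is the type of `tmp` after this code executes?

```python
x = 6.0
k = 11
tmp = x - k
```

float - int returns float (6.0 - 11 = -5.0)

float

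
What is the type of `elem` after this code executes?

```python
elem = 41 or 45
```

'or' returns the first truthy value (41, which is int)

int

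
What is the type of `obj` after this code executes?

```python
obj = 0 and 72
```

'and' returns the first falsy value (0, which is int)

int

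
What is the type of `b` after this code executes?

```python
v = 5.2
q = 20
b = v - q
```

float - int returns float (5.2 - 20 = -14.8)

float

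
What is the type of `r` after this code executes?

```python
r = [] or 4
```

'or' returns first truthy value (4, which is int)

int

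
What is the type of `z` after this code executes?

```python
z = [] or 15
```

'or' returns first truthy value (15, which is int)

int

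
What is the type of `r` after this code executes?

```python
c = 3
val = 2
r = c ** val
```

int ** positive int returns int (3 ** 2 = 9)

int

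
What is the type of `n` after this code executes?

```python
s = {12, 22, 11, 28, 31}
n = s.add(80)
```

set.add() returns None (mutates in place)

NoneType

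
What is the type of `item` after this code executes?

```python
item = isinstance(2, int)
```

isinstance() returns bool

bool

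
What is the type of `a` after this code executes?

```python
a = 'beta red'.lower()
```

str.lower() returns str

str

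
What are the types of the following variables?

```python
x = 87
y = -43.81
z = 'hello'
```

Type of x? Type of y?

x is int; y is float

int, float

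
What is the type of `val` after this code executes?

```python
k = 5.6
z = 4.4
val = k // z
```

float // float returns float (floor division preserves float type)

float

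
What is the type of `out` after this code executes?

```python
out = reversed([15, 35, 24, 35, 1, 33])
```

reversed() on a list returns a list_reverseiterator

list_reverseiterator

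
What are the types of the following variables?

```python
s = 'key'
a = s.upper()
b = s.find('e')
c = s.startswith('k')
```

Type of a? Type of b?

str.upper() returns str; str.find() returns int

str, int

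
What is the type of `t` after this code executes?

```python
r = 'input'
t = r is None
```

'is' comparison returns bool

bool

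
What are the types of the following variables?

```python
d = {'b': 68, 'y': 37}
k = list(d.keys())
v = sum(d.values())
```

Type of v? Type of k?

sum of int values returns int; list(...) returns list

int, list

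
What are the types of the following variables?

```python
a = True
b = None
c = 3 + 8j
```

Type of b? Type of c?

b is NoneType; c is complex

NoneType, complex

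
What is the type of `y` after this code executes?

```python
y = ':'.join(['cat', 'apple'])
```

str.join() returns str

str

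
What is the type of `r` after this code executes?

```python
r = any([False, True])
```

any() returns bool

bool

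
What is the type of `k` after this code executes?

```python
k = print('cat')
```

print() returns None

NoneType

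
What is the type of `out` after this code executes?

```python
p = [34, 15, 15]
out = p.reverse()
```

list.reverse() returns None

NoneType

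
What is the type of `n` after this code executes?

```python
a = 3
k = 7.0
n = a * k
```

int * float returns float (3 * 7.0 = 21.0)

float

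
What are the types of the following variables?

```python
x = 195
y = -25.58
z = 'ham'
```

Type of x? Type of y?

x is int; y is float

int, float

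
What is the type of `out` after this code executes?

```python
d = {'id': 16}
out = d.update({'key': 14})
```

dict.update() returns None

NoneType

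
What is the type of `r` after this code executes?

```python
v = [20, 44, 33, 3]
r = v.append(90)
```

list.append() returns None (mutates in place)

NoneType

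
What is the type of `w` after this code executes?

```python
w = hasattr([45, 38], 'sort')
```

hasattr() returns bool

bool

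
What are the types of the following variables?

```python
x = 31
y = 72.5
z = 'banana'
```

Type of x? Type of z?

x is int; z is str

int, str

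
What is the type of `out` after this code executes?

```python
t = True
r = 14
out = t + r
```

bool + int returns int (True is 1, so 1 + 14 = 15)

int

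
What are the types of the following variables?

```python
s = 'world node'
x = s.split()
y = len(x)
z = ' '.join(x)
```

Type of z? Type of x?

str.join() returns str; str.split() returns list

str, list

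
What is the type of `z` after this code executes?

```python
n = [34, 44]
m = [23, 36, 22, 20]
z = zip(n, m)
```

zip() returns a zip iterator object

zip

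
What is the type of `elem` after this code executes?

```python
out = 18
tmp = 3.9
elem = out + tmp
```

int + float returns float (18 + 3.9 = 21.9)

float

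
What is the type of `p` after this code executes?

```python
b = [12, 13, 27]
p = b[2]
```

Indexing a list of ints returns int (b[2] = 27)

int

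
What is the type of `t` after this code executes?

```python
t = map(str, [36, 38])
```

map() returns a map iterator object

map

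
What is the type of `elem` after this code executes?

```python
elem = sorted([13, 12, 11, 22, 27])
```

sorted() always returns list

list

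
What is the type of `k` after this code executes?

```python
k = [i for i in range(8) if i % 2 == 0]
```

A list comprehension [...] produces a list

list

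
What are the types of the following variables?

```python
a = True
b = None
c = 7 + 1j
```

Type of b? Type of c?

b is NoneType; c is complex

NoneType, complex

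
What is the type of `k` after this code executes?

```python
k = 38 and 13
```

'and' returns the last value when all truthy (13, which is int)

int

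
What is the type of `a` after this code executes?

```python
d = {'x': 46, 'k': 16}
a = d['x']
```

Accessing dict[str, int] with key 'x' returns int value 46

int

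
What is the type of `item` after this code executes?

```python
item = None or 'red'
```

'or' with None returns the other value ('red', str)

str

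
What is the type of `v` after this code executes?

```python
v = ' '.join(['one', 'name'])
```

str.join() returns str

str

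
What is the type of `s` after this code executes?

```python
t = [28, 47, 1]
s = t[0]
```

Indexing a list of ints returns int (t[0] = 28)

int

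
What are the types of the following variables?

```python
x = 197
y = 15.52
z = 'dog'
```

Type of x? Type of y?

x is int; y is float

int, float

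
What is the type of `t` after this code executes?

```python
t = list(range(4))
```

list(range(...)) returns list

list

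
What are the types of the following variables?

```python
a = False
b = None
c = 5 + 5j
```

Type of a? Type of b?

a is bool; b is NoneType

bool, NoneType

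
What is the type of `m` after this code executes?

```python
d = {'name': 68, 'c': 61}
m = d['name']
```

Accessing dict[str, int] with key 'name' returns int value 68

int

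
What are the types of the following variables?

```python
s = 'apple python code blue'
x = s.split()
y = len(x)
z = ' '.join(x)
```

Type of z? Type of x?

str.join() returns str; str.split() returns list

str, list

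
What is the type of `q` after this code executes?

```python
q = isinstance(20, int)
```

isinstance() returns bool

bool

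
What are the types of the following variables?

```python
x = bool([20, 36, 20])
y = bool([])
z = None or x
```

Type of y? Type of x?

bool() returns bool; bool() returns bool

bool, bool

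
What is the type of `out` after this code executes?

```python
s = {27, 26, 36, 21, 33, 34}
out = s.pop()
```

Popping from a set of ints returns int

int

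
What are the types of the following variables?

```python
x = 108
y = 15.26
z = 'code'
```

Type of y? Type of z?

y is float; z is str

float, str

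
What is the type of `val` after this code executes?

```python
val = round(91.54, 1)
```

round() with ndigits arg returns float

float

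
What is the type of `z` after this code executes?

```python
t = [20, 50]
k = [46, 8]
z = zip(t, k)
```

zip() returns a zip iterator object

zip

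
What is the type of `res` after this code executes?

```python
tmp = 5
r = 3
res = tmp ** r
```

int ** positive int returns int (5 ** 3 = 125)

int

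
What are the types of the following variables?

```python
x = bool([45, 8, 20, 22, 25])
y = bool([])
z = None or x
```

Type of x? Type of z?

bool() returns bool; None or <bool> returns the bool

bool, bool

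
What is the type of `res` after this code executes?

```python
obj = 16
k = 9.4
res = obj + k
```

int + float returns float (16 + 9.4 = 25.4)

float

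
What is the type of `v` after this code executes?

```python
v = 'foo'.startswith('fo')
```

str.startswith() returns bool

bool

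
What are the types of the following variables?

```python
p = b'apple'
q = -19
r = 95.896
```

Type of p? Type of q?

p is bytes; q is int

bytes, int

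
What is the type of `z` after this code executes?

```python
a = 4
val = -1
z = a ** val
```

int ** negative int returns float

float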